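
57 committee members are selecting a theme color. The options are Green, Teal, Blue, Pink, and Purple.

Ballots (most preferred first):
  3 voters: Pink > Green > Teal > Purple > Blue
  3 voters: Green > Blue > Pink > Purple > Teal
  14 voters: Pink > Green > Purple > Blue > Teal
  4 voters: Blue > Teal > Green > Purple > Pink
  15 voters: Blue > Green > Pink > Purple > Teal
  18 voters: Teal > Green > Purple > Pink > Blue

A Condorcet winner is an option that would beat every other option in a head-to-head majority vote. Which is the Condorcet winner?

Green

Green vs Teal: 35–22
Green vs Blue: 38–19
Green vs Pink: 40–17
Green vs Purple: 57–0
Green beats every other option.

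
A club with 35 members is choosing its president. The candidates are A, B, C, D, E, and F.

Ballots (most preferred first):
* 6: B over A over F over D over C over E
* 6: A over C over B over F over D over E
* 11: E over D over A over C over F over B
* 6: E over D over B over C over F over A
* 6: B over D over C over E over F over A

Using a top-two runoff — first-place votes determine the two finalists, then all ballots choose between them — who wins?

Round 1 first-place votes: A 6, B 12, C 0, D 0, E 17, F 0. E and B advance.
Runoff: E is ranked above B on 17 ballots, B above E on 18.

B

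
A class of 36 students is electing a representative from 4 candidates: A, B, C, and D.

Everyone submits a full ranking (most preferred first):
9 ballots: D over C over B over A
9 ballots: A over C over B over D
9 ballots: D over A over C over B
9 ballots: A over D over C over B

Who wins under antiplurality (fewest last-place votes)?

Last-place votes: A 9, B 18, C 0, D 9.

C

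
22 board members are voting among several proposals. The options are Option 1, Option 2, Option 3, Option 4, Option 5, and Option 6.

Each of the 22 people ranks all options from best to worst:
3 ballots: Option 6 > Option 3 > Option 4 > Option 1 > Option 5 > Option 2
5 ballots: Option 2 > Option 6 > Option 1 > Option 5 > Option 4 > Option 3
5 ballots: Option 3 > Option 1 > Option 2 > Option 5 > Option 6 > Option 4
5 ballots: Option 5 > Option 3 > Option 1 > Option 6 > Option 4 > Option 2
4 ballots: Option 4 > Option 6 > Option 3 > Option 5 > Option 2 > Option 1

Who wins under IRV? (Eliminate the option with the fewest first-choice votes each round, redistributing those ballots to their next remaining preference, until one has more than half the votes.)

Round 1: Option 1 0, Option 2 5, Option 3 5, Option 4 4, Option 5 5, Option 6 3. Option 1 eliminated.
Round 2: Option 2 5, Option 3 5, Option 4 4, Option 5 5, Option 6 3. Option 6 eliminated.
Round 3: Option 2 5, Option 3 8, Option 4 4, Option 5 5. Option 4 eliminated.
Round 4: Option 2 5, Option 3 12, Option 5 5. Option 3 has a majority (≥12).

Option 3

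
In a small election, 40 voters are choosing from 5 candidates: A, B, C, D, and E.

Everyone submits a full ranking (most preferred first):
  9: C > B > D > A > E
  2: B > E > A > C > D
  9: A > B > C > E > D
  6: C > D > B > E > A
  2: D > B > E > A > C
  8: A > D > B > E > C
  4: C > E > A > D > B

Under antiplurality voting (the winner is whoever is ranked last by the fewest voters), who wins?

Last-place votes: A 6, B 4, C 10, D 11, E 9.

B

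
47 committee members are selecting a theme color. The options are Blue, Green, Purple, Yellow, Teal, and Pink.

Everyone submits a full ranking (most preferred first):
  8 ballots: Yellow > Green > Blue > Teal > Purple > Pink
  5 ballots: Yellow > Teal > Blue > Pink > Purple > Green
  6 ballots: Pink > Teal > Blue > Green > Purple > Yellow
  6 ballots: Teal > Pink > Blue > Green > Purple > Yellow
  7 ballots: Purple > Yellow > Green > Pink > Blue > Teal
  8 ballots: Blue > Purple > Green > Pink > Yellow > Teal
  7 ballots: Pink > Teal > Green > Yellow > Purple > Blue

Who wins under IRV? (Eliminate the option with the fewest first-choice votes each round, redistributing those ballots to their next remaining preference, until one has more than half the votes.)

Round 1: Blue 8, Green 0, Purple 7, Yellow 13, Teal 6, Pink 13. Green eliminated.
Round 2: Blue 8, Purple 7, Yellow 13, Teal 6, Pink 13. Teal eliminated.
Round 3: Blue 8, Purple 7, Yellow 13, Pink 19. Purple eliminated.
Round 4: Blue 8, Yellow 20, Pink 19. Blue eliminated.
Round 5: Yellow 20, Pink 27. Pink has a majority (≥24).

Pink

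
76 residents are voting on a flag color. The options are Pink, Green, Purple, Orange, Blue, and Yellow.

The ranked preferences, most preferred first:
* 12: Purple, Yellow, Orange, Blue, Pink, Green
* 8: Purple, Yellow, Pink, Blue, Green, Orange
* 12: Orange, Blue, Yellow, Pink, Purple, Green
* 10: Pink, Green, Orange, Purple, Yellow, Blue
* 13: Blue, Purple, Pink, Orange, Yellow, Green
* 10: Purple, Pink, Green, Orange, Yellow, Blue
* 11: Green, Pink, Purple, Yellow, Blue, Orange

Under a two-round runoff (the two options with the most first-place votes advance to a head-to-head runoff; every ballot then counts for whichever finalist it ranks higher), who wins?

Round 1 first-place votes: Pink 10, Green 11, Purple 30, Orange 12, Blue 13, Yellow 0. Purple and Blue advance.
Runoff: Purple is ranked above Blue on 51 ballots, Blue above Purple on 25.

Purple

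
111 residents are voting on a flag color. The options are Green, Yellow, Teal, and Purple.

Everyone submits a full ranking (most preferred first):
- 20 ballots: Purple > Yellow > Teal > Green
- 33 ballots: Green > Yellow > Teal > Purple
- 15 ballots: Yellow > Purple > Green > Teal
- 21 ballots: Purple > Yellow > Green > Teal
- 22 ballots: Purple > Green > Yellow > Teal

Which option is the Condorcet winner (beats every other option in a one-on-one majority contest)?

Purple vs Green: 78–33
Purple vs Yellow: 63–48
Purple vs Teal: 78–33
Purple beats every other option.

Purple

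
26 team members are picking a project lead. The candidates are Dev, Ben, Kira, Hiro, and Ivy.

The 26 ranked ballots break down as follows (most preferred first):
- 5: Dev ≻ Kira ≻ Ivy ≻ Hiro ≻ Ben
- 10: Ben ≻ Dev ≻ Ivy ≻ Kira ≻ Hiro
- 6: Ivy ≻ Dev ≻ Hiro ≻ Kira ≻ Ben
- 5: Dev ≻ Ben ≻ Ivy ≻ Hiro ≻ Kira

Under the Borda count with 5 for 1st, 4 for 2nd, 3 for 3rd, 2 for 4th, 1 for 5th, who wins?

Dev

Dev: 5×5 + 10×4 + 6×4 + 5×5 = 114
Ben: 5×1 + 10×5 + 6×1 + 5×4 = 81
Kira: 5×4 + 10×2 + 6×2 + 5×1 = 57
Hiro: 5×2 + 10×1 + 6×3 + 5×2 = 48
Ivy: 5×3 + 10×3 + 6×5 + 5×3 = 90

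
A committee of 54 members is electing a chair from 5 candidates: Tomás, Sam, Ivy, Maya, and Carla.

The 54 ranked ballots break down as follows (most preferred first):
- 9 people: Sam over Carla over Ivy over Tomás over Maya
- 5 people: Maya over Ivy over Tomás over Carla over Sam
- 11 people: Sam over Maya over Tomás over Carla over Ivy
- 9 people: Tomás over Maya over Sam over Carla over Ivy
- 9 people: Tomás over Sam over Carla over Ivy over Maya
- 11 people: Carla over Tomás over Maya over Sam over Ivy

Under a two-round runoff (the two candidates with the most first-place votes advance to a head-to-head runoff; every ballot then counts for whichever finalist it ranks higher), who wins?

Tomás

Round 1 first-place votes: Tomás 18, Sam 20, Ivy 0, Maya 5, Carla 11. Sam and Tomás advance.
Runoff: Sam is ranked above Tomás on 20 ballots, Tomás above Sam on 34.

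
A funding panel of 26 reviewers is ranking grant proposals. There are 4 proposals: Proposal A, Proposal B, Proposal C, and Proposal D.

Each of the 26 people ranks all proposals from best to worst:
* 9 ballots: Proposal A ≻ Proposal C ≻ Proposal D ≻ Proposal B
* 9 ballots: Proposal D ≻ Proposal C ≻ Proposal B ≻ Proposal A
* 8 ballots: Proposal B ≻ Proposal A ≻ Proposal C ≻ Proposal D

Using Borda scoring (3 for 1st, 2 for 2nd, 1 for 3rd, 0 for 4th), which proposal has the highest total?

Proposal C

Proposal A: 9×3 + 9×0 + 8×2 = 43
Proposal B: 9×0 + 9×1 + 8×3 = 33
Proposal C: 9×2 + 9×2 + 8×1 = 44
Proposal D: 9×1 + 9×3 + 8×0 = 36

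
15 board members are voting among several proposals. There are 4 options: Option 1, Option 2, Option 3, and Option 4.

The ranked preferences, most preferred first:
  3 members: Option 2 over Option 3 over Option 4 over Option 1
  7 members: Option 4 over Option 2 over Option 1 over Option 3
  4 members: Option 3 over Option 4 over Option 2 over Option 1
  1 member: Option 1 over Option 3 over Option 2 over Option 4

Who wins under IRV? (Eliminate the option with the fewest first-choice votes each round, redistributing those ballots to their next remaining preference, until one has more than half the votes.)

Round 1: Option 1 1, Option 2 3, Option 3 4, Option 4 7. Option 1 eliminated.
Round 2: Option 2 3, Option 3 5, Option 4 7. Option 2 eliminated.
Round 3: Option 3 8, Option 4 7. Option 3 has a majority (≥8).

Option 3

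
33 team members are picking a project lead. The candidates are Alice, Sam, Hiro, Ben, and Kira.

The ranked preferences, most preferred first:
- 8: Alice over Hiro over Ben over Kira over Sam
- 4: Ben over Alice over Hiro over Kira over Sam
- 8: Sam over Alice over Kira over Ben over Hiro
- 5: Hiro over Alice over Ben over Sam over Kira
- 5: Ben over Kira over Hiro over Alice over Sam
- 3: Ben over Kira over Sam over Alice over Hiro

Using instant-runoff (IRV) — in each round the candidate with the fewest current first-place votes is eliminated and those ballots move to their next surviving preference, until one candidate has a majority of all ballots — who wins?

Round 1: Alice 8, Sam 8, Hiro 5, Ben 12, Kira 0. Kira eliminated.
Round 2: Alice 8, Sam 8, Hiro 5, Ben 12. Hiro eliminated.
Round 3: Alice 13, Sam 8, Ben 12. Sam eliminated.
Round 4: Alice 21, Ben 12. Alice has a majority (≥17).

Alice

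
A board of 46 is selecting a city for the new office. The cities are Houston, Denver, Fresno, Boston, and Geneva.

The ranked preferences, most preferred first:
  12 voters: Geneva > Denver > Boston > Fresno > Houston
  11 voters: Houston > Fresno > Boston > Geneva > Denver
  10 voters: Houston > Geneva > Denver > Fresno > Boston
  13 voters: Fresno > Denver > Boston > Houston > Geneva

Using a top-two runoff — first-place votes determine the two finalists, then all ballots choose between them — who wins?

Round 1 first-place votes: Houston 21, Denver 0, Fresno 13, Boston 0, Geneva 12. Houston and Fresno advance.
Runoff: Houston is ranked above Fresno on 21 ballots, Fresno above Houston on 25.

Fresno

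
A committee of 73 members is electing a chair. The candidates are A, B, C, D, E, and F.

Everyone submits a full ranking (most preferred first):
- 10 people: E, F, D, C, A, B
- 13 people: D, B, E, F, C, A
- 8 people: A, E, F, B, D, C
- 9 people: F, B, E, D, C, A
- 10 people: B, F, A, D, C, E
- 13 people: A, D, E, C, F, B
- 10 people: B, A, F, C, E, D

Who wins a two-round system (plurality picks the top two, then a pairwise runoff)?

Round 1 first-place votes: A 21, B 20, C 0, D 13, E 10, F 9. A and B advance.
Runoff: A is ranked above B on 31 ballots, B above A on 42.

B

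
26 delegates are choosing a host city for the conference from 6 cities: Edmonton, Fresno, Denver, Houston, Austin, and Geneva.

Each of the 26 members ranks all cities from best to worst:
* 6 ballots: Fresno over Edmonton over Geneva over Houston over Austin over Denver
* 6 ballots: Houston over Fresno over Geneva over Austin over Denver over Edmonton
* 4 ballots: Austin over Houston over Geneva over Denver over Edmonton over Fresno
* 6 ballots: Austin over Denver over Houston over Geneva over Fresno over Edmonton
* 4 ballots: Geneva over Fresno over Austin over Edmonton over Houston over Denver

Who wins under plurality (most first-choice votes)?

First-place votes: Edmonton 0, Fresno 6, Denver 0, Houston 6, Austin 10, Geneva 4.

Austin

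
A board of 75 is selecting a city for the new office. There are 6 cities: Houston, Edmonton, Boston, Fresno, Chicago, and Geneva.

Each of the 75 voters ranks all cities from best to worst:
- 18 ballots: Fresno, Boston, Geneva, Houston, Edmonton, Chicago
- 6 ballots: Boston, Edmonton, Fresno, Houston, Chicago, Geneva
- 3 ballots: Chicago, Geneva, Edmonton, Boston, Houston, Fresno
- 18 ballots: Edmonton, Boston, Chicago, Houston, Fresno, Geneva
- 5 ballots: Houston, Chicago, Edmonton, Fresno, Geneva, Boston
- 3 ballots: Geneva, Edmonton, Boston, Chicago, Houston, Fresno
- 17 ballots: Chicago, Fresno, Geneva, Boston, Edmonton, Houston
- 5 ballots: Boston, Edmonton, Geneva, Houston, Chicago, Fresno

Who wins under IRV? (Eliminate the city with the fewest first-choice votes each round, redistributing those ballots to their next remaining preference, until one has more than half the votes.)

Round 1: Houston 5, Edmonton 18, Boston 11, Fresno 18, Chicago 20, Geneva 3. Geneva eliminated.
Round 2: Houston 5, Edmonton 21, Boston 11, Fresno 18, Chicago 20. Houston eliminated.
Round 3: Edmonton 21, Boston 11, Fresno 18, Chicago 25. Boston eliminated.
Round 4: Edmonton 32, Fresno 18, Chicago 25. Fresno eliminated.
Round 5: Edmonton 50, Chicago 25. Edmonton has a majority (≥38).

Edmonton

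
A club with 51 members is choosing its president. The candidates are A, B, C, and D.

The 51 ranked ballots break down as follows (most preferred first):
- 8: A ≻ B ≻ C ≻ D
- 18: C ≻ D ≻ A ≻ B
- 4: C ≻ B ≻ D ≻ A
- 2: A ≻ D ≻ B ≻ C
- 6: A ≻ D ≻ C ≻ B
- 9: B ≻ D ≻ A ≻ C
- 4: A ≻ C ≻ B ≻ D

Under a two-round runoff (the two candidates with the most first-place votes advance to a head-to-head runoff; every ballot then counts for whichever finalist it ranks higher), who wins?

Round 1 first-place votes: A 20, B 9, C 22, D 0. C and A advance.
Runoff: C is ranked above A on 22 ballots, A above C on 29.

A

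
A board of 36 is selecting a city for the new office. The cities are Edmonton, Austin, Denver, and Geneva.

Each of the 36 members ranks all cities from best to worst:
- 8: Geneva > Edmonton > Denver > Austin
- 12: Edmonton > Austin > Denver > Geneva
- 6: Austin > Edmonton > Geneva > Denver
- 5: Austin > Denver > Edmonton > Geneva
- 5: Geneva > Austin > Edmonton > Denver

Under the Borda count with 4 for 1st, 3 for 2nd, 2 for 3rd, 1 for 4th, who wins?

Edmonton

Edmonton: 8×3 + 12×4 + 6×3 + 5×2 + 5×2 = 110
Austin: 8×1 + 12×3 + 6×4 + 5×4 + 5×3 = 103
Denver: 8×2 + 12×2 + 6×1 + 5×3 + 5×1 = 66
Geneva: 8×4 + 12×1 + 6×2 + 5×1 + 5×4 = 81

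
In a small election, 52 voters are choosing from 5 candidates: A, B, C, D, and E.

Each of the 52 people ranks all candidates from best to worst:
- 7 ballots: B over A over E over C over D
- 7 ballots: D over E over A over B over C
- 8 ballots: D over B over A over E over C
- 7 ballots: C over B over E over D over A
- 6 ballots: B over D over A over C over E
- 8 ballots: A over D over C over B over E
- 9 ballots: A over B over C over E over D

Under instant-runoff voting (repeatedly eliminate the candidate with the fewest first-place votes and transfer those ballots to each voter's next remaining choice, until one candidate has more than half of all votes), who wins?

B

Round 1: A 17, B 13, C 7, D 15, E 0. E eliminated.
Round 2: A 17, B 13, C 7, D 15. C eliminated.
Round 3: A 17, B 20, D 15. D eliminated.
Round 4: A 24, B 28. B has a majority (≥27).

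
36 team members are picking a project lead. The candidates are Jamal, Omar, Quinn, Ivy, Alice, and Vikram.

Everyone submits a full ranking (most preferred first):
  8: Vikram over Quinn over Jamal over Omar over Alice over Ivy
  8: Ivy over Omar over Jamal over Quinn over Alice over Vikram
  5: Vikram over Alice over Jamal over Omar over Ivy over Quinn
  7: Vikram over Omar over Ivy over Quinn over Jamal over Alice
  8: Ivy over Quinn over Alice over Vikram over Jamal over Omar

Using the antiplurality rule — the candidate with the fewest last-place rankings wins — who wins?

Jamal

Last-place votes: Jamal 0, Omar 8, Quinn 5, Ivy 8, Alice 7, Vikram 8.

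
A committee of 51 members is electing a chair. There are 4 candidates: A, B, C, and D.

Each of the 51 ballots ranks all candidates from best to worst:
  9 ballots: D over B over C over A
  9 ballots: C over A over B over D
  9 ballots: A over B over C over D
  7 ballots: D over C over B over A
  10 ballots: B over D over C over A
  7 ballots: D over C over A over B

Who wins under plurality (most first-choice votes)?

D

First-place votes: A 9, B 10, C 9, D 23.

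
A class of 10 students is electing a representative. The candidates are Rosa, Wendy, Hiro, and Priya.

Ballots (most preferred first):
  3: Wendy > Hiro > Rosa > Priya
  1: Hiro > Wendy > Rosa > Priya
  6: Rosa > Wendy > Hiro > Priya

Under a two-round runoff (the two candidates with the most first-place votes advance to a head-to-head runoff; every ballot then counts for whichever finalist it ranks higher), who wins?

Rosa

Round 1 first-place votes: Rosa 6, Wendy 3, Hiro 1, Priya 0. Rosa and Wendy advance.
Runoff: Rosa is ranked above Wendy on 6 ballots, Wendy above Rosa on 4.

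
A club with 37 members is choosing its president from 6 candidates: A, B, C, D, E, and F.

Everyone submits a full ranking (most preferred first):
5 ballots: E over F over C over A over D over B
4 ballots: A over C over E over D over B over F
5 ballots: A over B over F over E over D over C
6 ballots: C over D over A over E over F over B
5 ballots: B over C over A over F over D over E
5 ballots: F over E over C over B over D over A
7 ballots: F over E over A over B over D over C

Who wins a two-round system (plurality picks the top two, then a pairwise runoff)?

A

Round 1 first-place votes: A 9, B 5, C 6, D 0, E 5, F 12. F and A advance.
Runoff: F is ranked above A on 17 ballots, A above F on 20.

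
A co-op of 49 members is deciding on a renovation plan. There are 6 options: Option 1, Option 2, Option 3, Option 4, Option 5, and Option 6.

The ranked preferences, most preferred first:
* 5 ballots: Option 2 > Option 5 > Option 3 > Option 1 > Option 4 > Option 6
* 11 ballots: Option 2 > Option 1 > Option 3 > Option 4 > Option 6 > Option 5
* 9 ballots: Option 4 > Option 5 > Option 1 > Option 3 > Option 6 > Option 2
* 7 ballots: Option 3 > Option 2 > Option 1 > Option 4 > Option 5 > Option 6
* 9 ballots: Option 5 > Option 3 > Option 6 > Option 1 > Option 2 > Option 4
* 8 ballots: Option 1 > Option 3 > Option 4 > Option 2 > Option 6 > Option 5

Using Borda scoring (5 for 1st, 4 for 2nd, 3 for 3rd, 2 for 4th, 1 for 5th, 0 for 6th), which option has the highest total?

Option 3

Option 1: 5×2 + 11×4 + 9×3 + 7×3 + 9×2 + 8×5 = 160
Option 2: 5×5 + 11×5 + 9×0 + 7×4 + 9×1 + 8×2 = 133
Option 3: 5×3 + 11×3 + 9×2 + 7×5 + 9×4 + 8×4 = 169
Option 4: 5×1 + 11×2 + 9×5 + 7×2 + 9×0 + 8×3 = 110
Option 5: 5×4 + 11×0 + 9×4 + 7×1 + 9×5 + 8×0 = 108
Option 6: 5×0 + 11×1 + 9×1 + 7×0 + 9×3 + 8×1 = 55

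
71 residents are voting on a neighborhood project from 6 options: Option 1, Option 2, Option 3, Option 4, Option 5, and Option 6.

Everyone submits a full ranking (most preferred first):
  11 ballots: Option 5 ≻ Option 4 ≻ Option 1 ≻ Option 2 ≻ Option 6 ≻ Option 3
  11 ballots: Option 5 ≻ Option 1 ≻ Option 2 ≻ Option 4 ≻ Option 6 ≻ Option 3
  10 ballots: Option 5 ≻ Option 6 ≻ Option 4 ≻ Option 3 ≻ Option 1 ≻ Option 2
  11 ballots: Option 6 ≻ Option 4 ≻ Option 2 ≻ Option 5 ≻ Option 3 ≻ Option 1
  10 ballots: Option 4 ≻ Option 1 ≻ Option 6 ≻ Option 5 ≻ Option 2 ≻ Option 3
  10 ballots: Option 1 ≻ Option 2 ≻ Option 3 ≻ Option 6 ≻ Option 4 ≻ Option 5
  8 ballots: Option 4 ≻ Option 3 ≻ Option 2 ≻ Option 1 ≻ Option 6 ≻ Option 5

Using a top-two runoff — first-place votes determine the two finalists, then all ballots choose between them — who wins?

Round 1 first-place votes: Option 1 10, Option 2 0, Option 3 0, Option 4 18, Option 5 32, Option 6 11. Option 5 and Option 4 advance.
Runoff: Option 5 is ranked above Option 4 on 32 ballots, Option 4 above Option 5 on 39.

Option 4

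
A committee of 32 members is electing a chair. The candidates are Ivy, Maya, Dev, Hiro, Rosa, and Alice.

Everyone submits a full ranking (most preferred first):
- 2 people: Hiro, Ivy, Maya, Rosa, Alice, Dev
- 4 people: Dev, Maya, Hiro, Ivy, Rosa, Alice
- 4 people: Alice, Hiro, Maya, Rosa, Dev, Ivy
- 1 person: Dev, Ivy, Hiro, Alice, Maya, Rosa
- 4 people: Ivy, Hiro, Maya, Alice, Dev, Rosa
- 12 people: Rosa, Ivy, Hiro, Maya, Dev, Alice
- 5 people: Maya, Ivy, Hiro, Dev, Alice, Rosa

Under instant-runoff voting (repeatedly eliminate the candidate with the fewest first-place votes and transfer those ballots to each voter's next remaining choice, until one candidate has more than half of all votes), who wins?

Maya

Round 1: Ivy 4, Maya 5, Dev 5, Hiro 2, Rosa 12, Alice 4. Hiro eliminated.
Round 2: Ivy 6, Maya 5, Dev 5, Rosa 12, Alice 4. Alice eliminated.
Round 3: Ivy 6, Maya 9, Dev 5, Rosa 12. Dev eliminated.
Round 4: Ivy 7, Maya 13, Rosa 12. Ivy eliminated.
Round 5: Maya 20, Rosa 12. Maya has a majority (≥17).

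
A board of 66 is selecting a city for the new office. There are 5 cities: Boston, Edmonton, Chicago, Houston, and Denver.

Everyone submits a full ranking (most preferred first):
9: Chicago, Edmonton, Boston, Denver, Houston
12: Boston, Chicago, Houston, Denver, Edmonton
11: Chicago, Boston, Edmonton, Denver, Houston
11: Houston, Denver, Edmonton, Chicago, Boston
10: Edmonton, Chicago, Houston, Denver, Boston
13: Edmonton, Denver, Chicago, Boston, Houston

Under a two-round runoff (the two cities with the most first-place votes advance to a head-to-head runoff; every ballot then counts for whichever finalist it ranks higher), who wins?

Round 1 first-place votes: Boston 12, Edmonton 23, Chicago 20, Houston 11, Denver 0. Edmonton and Chicago advance.
Runoff: Edmonton is ranked above Chicago on 34 ballots, Chicago above Edmonton on 32.

Edmonton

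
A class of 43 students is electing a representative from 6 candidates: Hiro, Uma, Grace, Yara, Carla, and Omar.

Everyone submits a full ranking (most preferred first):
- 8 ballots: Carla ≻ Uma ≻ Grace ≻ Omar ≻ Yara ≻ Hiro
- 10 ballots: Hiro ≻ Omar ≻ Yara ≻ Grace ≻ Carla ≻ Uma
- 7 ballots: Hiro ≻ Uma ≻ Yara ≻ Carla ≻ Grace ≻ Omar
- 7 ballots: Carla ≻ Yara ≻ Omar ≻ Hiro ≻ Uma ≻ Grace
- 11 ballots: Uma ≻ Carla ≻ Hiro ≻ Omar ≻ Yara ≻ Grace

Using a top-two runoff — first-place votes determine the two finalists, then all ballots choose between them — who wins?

Round 1 first-place votes: Hiro 17, Uma 11, Grace 0, Yara 0, Carla 15, Omar 0. Hiro and Carla advance.
Runoff: Hiro is ranked above Carla on 17 ballots, Carla above Hiro on 26.

Carla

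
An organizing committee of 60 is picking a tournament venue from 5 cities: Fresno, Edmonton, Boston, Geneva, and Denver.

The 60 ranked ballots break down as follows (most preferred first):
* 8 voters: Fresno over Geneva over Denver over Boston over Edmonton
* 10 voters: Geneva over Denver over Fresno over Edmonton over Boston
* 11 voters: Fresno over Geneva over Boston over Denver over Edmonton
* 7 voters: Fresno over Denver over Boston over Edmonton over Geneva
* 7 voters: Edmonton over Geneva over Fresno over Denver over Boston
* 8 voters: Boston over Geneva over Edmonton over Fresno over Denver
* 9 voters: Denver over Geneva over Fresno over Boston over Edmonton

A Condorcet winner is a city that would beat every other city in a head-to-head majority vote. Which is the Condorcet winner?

Geneva

Geneva vs Fresno: 34–26
Geneva vs Edmonton: 46–14
Geneva vs Boston: 45–15
Geneva vs Denver: 44–16
Geneva beats every other city.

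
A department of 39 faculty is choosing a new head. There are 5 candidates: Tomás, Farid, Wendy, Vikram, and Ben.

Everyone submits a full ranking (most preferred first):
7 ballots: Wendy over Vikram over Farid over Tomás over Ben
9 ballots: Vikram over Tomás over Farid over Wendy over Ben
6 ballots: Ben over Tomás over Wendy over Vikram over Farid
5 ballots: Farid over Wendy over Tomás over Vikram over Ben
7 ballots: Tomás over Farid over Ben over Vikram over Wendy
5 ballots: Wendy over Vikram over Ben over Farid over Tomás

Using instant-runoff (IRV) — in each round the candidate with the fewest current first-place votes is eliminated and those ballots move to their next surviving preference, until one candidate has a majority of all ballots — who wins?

Tomás

Round 1: Tomás 7, Farid 5, Wendy 12, Vikram 9, Ben 6. Farid eliminated.
Round 2: Tomás 7, Wendy 17, Vikram 9, Ben 6. Ben eliminated.
Round 3: Tomás 13, Wendy 17, Vikram 9. Vikram eliminated.
Round 4: Tomás 22, Wendy 17. Tomás has a majority (≥20).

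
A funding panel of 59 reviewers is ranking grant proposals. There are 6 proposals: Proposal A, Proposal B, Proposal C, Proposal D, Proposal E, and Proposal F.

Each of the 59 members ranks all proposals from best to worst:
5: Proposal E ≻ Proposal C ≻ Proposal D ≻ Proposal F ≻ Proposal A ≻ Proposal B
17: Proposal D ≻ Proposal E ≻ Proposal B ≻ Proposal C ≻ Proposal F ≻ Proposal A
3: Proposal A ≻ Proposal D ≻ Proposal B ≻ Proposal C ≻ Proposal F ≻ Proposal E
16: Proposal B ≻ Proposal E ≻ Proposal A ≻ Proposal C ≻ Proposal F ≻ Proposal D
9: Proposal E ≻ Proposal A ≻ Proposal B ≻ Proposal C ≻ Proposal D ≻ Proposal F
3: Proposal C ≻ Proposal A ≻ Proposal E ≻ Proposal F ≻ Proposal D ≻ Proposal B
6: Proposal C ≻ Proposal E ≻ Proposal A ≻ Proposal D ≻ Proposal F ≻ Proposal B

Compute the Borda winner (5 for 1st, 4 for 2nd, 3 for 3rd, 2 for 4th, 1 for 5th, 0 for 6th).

Proposal A: 5×1 + 17×0 + 3×5 + 16×3 + 9×4 + 3×4 + 6×3 = 134
Proposal B: 5×0 + 17×3 + 3×3 + 16×5 + 9×3 + 3×0 + 6×0 = 167
Proposal C: 5×4 + 17×2 + 3×2 + 16×2 + 9×2 + 3×5 + 6×5 = 155
Proposal D: 5×3 + 17×5 + 3×4 + 16×0 + 9×1 + 3×1 + 6×2 = 136
Proposal E: 5×5 + 17×4 + 3×0 + 16×4 + 9×5 + 3×3 + 6×4 = 235
Proposal F: 5×2 + 17×1 + 3×1 + 16×1 + 9×0 + 3×2 + 6×1 = 58

Proposal E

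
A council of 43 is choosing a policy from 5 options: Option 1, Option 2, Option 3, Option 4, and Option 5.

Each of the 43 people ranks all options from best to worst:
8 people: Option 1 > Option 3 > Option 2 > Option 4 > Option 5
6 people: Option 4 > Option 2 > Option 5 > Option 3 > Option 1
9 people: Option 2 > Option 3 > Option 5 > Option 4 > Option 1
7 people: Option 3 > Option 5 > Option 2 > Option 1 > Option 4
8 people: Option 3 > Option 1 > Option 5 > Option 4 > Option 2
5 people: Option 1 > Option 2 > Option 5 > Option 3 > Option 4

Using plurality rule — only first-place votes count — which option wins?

Option 3

First-place votes: Option 1 13, Option 2 9, Option 3 15, Option 4 6, Option 5 0.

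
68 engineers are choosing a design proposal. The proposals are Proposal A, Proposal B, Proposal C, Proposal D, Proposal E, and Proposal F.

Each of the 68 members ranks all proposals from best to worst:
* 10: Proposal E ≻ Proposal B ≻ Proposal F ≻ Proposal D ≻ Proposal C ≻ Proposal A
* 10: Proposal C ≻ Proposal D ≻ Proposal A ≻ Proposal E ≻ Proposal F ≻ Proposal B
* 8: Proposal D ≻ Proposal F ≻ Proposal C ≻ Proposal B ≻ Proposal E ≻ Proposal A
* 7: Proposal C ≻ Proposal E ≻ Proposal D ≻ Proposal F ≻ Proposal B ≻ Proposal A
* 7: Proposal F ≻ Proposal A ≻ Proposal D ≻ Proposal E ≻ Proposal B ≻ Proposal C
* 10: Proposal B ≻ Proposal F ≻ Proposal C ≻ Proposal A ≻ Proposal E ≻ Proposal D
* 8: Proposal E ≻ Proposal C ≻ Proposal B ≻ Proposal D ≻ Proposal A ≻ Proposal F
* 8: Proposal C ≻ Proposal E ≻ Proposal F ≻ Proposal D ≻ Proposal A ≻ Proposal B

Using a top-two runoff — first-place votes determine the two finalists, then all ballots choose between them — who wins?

Proposal C

Round 1 first-place votes: Proposal A 0, Proposal B 10, Proposal C 25, Proposal D 8, Proposal E 18, Proposal F 7. Proposal C and Proposal E advance.
Runoff: Proposal C is ranked above Proposal E on 43 ballots, Proposal E above Proposal C on 25.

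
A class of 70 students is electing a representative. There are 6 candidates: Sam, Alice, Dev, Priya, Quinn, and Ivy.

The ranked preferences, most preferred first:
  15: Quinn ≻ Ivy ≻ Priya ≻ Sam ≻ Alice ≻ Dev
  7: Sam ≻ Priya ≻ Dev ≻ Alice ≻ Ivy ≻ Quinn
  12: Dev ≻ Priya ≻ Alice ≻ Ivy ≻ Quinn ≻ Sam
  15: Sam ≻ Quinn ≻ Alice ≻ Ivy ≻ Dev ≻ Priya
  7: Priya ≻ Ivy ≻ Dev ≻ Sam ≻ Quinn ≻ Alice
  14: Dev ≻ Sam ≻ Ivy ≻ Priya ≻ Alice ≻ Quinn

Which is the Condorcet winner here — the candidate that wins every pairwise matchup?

Sam vs Alice: 58–12
Sam vs Dev: 37–33
Sam vs Priya: 36–34
Sam vs Quinn: 43–27
Sam vs Ivy: 36–34
Sam beats every other candidate.

Sam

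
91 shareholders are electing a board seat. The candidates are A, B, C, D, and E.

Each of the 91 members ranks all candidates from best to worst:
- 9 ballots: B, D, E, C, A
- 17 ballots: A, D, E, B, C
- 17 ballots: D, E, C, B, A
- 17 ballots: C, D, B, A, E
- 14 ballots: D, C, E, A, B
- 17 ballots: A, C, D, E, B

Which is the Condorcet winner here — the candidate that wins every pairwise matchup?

D

D vs A: 57–34
D vs B: 82–9
D vs C: 57–34
D vs E: 91–0
D beats every other candidate.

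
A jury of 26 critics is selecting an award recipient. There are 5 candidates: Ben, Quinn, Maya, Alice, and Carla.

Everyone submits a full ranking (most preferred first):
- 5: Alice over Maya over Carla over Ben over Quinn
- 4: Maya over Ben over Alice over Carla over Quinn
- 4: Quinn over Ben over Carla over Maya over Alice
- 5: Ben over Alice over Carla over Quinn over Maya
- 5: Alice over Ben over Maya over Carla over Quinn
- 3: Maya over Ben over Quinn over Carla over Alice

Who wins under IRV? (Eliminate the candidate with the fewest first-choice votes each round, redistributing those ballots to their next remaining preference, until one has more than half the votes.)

Ben

Round 1: Ben 5, Quinn 4, Maya 7, Alice 10, Carla 0. Carla eliminated.
Round 2: Ben 5, Quinn 4, Maya 7, Alice 10. Quinn eliminated.
Round 3: Ben 9, Maya 7, Alice 10. Maya eliminated.
Round 4: Ben 16, Alice 10. Ben has a majority (≥14).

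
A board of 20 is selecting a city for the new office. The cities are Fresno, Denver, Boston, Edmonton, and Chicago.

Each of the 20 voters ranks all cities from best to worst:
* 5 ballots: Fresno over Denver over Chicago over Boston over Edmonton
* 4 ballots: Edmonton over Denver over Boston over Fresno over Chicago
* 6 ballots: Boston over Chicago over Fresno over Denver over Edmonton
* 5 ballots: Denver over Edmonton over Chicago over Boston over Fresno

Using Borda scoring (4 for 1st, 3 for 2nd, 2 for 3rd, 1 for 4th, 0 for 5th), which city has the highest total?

Fresno: 5×4 + 4×1 + 6×2 + 5×0 = 36
Denver: 5×3 + 4×3 + 6×1 + 5×4 = 53
Boston: 5×1 + 4×2 + 6×4 + 5×1 = 42
Edmonton: 5×0 + 4×4 + 6×0 + 5×3 = 31
Chicago: 5×2 + 4×0 + 6×3 + 5×2 = 38

Denver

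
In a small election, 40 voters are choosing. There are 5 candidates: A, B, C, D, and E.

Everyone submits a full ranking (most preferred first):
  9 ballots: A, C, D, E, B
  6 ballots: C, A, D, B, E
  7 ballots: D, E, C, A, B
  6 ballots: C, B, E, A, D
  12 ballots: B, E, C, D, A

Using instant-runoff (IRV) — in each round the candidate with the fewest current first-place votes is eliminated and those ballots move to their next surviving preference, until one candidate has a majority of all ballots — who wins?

C

Round 1: A 9, B 12, C 12, D 7, E 0. E eliminated.
Round 2: A 9, B 12, C 12, D 7. D eliminated.
Round 3: A 9, B 12, C 19. A eliminated.
Round 4: B 12, C 28. C has a majority (≥21).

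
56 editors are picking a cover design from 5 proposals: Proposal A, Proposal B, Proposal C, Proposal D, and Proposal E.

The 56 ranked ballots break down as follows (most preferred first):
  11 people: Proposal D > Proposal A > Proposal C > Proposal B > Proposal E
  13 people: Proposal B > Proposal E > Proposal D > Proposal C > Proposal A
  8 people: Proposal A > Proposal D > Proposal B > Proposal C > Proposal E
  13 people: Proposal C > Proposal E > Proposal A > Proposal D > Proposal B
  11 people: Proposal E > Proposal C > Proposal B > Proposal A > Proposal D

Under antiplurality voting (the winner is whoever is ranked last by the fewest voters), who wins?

Last-place votes: Proposal A 13, Proposal B 13, Proposal C 0, Proposal D 11, Proposal E 19.

Proposal C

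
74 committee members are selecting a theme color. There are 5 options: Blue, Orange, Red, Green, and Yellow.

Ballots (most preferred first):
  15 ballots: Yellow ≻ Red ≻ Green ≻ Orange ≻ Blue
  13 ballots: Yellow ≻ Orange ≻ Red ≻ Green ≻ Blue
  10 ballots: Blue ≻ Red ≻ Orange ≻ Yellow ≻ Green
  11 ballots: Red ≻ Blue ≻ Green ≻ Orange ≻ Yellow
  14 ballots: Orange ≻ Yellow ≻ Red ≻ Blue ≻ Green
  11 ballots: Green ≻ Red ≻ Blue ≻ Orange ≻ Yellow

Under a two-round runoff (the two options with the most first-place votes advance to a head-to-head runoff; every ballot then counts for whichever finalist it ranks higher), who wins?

Round 1 first-place votes: Blue 10, Orange 14, Red 11, Green 11, Yellow 28. Yellow and Orange advance.
Runoff: Yellow is ranked above Orange on 28 ballots, Orange above Yellow on 46.

Orange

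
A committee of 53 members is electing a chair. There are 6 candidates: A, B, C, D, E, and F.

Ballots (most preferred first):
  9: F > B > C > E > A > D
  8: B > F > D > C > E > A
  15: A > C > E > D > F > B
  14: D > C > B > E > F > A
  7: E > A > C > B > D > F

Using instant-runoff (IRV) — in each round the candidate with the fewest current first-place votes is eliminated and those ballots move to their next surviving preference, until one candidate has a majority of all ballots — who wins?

Round 1: A 15, B 8, C 0, D 14, E 7, F 9. C eliminated.
Round 2: A 15, B 8, D 14, E 7, F 9. E eliminated.
Round 3: A 22, B 8, D 14, F 9. B eliminated.
Round 4: A 22, D 14, F 17. D eliminated.
Round 5: A 22, F 31. F has a majority (≥27).

F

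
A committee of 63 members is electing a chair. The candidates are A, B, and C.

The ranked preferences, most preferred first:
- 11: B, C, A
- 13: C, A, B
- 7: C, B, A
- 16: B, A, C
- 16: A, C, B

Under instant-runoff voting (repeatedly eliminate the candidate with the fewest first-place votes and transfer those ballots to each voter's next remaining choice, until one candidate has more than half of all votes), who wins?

C

Round 1: A 16, B 27, C 20. A eliminated.
Round 2: B 27, C 36. C has a majority (≥32).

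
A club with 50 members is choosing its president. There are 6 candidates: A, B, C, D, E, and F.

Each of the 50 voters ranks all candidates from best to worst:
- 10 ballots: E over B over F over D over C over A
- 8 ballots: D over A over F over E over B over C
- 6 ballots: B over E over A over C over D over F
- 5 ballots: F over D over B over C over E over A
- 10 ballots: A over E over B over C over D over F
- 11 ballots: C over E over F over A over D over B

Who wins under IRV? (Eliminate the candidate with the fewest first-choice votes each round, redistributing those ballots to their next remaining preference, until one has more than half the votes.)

E

Round 1: A 10, B 6, C 11, D 8, E 10, F 5. F eliminated.
Round 2: A 10, B 6, C 11, D 13, E 10. B eliminated.
Round 3: A 10, C 11, D 13, E 16. A eliminated.
Round 4: C 11, D 13, E 26. E has a majority (≥26).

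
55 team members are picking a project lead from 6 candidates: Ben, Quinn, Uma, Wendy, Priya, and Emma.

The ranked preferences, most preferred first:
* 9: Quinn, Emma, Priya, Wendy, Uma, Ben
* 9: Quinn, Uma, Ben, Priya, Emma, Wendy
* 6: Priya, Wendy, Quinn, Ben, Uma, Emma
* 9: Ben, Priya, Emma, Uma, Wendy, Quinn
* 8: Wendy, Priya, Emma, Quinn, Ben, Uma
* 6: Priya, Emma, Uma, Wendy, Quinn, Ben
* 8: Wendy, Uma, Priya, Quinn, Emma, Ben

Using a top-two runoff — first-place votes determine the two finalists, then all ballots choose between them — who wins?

Wendy

Round 1 first-place votes: Ben 9, Quinn 18, Uma 0, Wendy 16, Priya 12, Emma 0. Quinn and Wendy advance.
Runoff: Quinn is ranked above Wendy on 18 ballots, Wendy above Quinn on 37.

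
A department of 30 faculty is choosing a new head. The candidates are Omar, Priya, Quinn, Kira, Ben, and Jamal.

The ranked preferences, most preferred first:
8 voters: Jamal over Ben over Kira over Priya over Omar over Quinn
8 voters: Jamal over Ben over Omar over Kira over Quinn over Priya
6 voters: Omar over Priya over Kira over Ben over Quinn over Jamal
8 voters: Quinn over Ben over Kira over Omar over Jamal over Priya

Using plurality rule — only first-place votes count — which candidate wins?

First-place votes: Omar 6, Priya 0, Quinn 8, Kira 0, Ben 0, Jamal 16.

Jamal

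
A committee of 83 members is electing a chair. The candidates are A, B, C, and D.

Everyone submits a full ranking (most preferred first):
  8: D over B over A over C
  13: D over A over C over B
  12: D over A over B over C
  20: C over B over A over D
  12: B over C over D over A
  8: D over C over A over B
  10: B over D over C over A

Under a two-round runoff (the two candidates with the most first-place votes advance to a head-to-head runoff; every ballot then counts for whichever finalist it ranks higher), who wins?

B

Round 1 first-place votes: A 0, B 22, C 20, D 41. D and B advance.
Runoff: D is ranked above B on 41 ballots, B above D on 42.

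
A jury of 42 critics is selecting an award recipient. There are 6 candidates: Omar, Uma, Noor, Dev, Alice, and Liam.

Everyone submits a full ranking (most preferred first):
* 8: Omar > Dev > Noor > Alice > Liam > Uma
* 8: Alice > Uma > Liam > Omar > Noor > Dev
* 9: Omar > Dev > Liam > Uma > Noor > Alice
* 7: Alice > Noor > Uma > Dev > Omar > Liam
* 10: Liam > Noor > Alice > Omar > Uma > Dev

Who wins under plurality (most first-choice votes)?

First-place votes: Omar 17, Uma 0, Noor 0, Dev 0, Alice 15, Liam 10.

Omar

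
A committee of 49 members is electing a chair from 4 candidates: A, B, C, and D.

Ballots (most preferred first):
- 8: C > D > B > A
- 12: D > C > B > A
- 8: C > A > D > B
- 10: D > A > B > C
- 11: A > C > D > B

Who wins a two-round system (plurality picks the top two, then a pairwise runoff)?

C

Round 1 first-place votes: A 11, B 0, C 16, D 22. D and C advance.
Runoff: D is ranked above C on 22 ballots, C above D on 27.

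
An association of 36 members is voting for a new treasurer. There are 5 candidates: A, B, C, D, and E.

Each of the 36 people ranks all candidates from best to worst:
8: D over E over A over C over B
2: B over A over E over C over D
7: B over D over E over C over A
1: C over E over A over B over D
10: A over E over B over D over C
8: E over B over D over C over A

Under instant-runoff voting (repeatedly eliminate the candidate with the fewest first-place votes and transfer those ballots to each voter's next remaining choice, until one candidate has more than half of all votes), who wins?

E

Round 1: A 10, B 9, C 1, D 8, E 8. C eliminated.
Round 2: A 10, B 9, D 8, E 9. D eliminated.
Round 3: A 10, B 9, E 17. B eliminated.
Round 4: A 12, E 24. E has a majority (≥19).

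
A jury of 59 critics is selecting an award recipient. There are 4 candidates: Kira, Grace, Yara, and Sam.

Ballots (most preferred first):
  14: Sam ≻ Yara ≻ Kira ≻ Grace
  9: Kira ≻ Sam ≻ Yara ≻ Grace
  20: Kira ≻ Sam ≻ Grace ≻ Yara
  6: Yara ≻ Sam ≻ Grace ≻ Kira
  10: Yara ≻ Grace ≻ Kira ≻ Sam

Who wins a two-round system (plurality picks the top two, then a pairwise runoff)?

Yara

Round 1 first-place votes: Kira 29, Grace 0, Yara 16, Sam 14. Kira and Yara advance.
Runoff: Kira is ranked above Yara on 29 ballots, Yara above Kira on 30.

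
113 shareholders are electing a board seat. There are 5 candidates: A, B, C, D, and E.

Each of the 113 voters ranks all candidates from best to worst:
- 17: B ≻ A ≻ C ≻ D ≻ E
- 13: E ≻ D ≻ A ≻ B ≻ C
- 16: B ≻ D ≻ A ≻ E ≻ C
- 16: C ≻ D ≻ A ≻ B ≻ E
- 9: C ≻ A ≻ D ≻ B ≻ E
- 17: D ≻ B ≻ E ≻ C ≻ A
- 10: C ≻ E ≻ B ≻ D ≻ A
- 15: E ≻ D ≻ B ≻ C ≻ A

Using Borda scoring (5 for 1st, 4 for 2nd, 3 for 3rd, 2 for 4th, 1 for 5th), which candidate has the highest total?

D

A: 17×4 + 13×3 + 16×3 + 16×3 + 9×4 + 17×1 + 10×1 + 15×1 = 281
B: 17×5 + 13×2 + 16×5 + 16×2 + 9×2 + 17×4 + 10×3 + 15×3 = 384
C: 17×3 + 13×1 + 16×1 + 16×5 + 9×5 + 17×2 + 10×5 + 15×2 = 319
D: 17×2 + 13×4 + 16×4 + 16×4 + 9×3 + 17×5 + 10×2 + 15×4 = 406
E: 17×1 + 13×5 + 16×2 + 16×1 + 9×1 + 17×3 + 10×4 + 15×5 = 305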